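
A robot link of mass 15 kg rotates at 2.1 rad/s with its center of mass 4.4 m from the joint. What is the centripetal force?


F = m * omega^2 * r
= 15 * 2.1^2 * 4.4
= 15 * 4.41 * 4.4
= 291.06 N


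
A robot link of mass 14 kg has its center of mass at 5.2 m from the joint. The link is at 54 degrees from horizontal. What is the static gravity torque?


tau = m*g*L*cos(angle)
= 14 * 9.81 * 5.2 * cos(54 deg)
= 14 * 9.81 * 5.2 * 0.5878
= 419.7774 Nm


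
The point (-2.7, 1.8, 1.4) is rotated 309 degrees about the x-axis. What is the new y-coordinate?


Rotation about x-axis: y' = y*cos(theta) - z*sin(theta)
= 1.8 * 0.6293 - 1.4 * -0.7771
= 2.2208


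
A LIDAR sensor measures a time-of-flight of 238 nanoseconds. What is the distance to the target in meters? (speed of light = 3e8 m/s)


tof = 238 ns = 2.38e-07 s
dist = c * tof / 2
= 3e8 * 2.38e-07 / 2
= 35.7 m


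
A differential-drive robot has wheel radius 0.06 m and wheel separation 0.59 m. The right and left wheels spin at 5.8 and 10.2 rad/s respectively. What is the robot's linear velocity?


vR = r*wR = 0.06*5.8 = 0.348 m/s
vL = r*wL = 0.06*10.2 = 0.612 m/s
v = (vR+vL)/2 = 0.48 m/s
omega = (vR-vL)/L = -0.4475 rad/s
linear velocity = 0.48 m/s


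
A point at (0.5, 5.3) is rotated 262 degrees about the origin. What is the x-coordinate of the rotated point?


x' = x*cos(theta) - y*sin(theta)
cos(262 deg) = -0.1392, sin(262 deg) = -0.9903
x' = 0.5 * -0.1392 - 5.3 * -0.9903
= -0.0696 - -5.2484
= 5.1788


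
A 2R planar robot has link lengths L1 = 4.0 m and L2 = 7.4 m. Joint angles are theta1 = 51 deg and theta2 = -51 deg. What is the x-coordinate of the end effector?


Convert angles to radians: theta1 = 0.8901, theta2 = -0.8901
x = L1*cos(theta1) + L2*cos(theta1+theta2)
x = 2.5173 + 7.4
x = 9.9173


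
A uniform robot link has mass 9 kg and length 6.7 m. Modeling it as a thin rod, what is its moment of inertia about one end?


I = (1/3) * m * L^2
= (1/3) * 9 * 6.7^2
= 0.333333 * 9 * 44.89
= 134.67 kg*m^2


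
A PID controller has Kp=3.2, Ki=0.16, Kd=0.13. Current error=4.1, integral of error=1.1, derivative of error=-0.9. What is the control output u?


u = Kp*e + Ki*int(e) + Kd*de/dt
= 3.2*4.1 + 0.16*1.1 + 0.13*(-0.9)
= 13.12 + 0.176 + -0.117
= 13.179


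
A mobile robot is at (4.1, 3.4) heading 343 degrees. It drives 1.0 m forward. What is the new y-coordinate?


y_new = y0 + d*sin(theta)
= 3.4 + 1.0*sin(343)
= 3.4 + -0.2924
= 3.1076


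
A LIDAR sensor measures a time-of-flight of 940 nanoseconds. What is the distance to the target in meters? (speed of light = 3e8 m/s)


tof = 940 ns = 9.4e-07 s
dist = c * tof / 2
= 3e8 * 9.4e-07 / 2
= 141.0 m


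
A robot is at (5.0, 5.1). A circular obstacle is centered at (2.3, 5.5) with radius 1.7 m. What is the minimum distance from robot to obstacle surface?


center_dist = sqrt((5.0-2.3)^2 + (5.1-5.5)^2)
= sqrt(7.29 + 0.16)
= 2.7295
min_dist = center_dist - radius = 2.7295 - 1.7 = 1.0295 m


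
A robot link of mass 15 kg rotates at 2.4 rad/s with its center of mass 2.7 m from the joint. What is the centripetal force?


F = m * omega^2 * r
= 15 * 2.4^2 * 2.7
= 15 * 5.76 * 2.7
= 233.28 N


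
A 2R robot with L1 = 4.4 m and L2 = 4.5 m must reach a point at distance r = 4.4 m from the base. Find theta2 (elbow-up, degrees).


cos(theta2) = (r^2 - L1^2 - L2^2) / (2*L1*L2)
cos(theta2) = (19.36 - 19.36 - 20.25) / 39.6
cos(theta2) = -0.511364
theta2 = 120.7547 degrees


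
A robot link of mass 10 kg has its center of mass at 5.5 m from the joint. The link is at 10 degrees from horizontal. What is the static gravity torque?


tau = m*g*L*cos(angle)
= 10 * 9.81 * 5.5 * cos(10 deg)
= 10 * 9.81 * 5.5 * 0.9848
= 531.353 Nm


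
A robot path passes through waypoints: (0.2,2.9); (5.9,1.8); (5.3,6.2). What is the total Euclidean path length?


Segment lengths:
  seg1 = sqrt((5.7)^2 + (-1.1)^2) = 5.8052
  seg2 = sqrt((-0.6)^2 + (4.4)^2) = 4.4407
Total = 10.2459


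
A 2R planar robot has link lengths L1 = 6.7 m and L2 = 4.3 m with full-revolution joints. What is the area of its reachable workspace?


r_max = L1 + L2 = 11.0 m
r_min = |L1 - L2| = 2.4 m
Area = pi*(r_max^2 - r_min^2)
= pi*(121.0 - 5.76)
= pi * 115.24
= 362.0371 m^2


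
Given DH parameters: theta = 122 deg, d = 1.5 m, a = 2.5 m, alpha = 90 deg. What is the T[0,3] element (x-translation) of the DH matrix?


T[0,3] = a * cos(theta)
= 2.5 * cos(122 deg)
= 2.5 * -0.5299
= -1.3248


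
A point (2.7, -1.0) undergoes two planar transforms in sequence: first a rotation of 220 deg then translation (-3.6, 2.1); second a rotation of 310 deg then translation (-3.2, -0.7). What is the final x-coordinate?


After transform 1:
x1 = cos(220)*2.7 - sin(220)*-1.0 + -3.6 = -6.3111
y1 = sin(220)*2.7 + cos(220)*-1.0 + 2.1 = 1.1305
After transform 2:
x2 = cos(310)*-6.3111 - sin(310)*1.1305 + -3.2
= -6.3907


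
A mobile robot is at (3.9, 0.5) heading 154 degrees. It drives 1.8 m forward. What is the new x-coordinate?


x_new = x0 + d*cos(theta)
= 3.9 + 1.8*cos(154)
= 3.9 + -1.6178
= 2.2822


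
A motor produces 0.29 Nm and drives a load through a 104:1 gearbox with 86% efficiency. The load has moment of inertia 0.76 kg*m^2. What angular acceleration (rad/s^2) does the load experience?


tau_out = tau_motor * N * eta
= 0.29 * 104 * 0.86 = 25.9376 Nm
alpha = tau_out / I = 25.9376 / 0.76
= 34.1284 rad/s^2


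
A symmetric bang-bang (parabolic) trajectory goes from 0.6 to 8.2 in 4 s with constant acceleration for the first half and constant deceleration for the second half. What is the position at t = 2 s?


Symmetric rest-to-rest: each phase covers (pf-p0)/2 in time T/2. 0.5*a*(T/2)^2 = (pf-p0)/2 => a = 4*(pf-p0)/T^2
a = 4*(8.2-0.6)/4^2 = 1.9
t = 2 is in the acceleration phase (t <= T/2).
p = p0 + 0.5*a*t^2 = 0.6 + 0.5*1.9*2^2
= 4.4


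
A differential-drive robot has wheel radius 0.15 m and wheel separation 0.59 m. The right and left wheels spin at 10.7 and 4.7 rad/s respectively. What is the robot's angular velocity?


vR = r*wR = 0.15*10.7 = 1.605 m/s
vL = r*wL = 0.15*4.7 = 0.705 m/s
v = (vR+vL)/2 = 1.155 m/s
omega = (vR-vL)/L = 1.5254 rad/s
angular velocity = 1.5254 rad/s


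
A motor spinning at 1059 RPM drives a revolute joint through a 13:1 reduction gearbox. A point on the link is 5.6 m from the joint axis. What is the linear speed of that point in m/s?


omega_motor = 1059 * 2*pi/60 = 110.8982 rad/s
omega_joint = omega_motor / 13 = 8.5306 rad/s
v = omega_joint * r = 8.5306 * 5.6
= 47.7715 m/s


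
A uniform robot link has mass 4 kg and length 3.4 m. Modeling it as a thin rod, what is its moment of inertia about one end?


I = (1/3) * m * L^2
= (1/3) * 4 * 3.4^2
= 0.333333 * 4 * 11.56
= 15.4133 kg*m^2


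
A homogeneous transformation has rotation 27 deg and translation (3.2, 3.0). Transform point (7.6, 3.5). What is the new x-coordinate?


x' = cos(theta)*px - sin(theta)*py + tx
= 0.891*7.6 - 0.454*3.5 + 3.2
= 8.3827


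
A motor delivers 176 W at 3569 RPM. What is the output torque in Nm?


omega = 3569 * 2*pi/60 = 373.7448 rad/s
tau = P / omega = 176 / 373.7448
= 0.4709 Nm


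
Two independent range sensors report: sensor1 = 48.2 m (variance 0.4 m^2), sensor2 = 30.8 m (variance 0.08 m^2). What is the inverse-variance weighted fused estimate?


w1 = (1/var1) / (1/var1 + 1/var2)
   = 2.5 / (2.5 + 12.5) = 0.1667
w2 = 1 - w1 = 0.8333
fused = w1*s1 + w2*s2 = 8.0333 + 25.6667
= 33.7 m


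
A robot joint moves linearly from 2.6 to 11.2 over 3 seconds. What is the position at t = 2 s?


s = t/T = 2/3 = 0.6667
p(t) = p0 + (pf-p0)*s
= 2.6 + (11.2 - 2.6) * 0.6667
= 8.3333


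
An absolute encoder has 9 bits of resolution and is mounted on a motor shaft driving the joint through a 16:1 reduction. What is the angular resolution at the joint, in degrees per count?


counts = 2^9 = 512
effective counts at joint = 512 * 16 = 8192
resolution = 360 / 8192
= 0.0439 deg/count


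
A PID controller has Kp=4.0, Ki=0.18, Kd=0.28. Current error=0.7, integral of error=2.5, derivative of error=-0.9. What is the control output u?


u = Kp*e + Ki*int(e) + Kd*de/dt
= 4.0*0.7 + 0.18*2.5 + 0.28*(-0.9)
= 2.8 + 0.45 + -0.252
= 2.998


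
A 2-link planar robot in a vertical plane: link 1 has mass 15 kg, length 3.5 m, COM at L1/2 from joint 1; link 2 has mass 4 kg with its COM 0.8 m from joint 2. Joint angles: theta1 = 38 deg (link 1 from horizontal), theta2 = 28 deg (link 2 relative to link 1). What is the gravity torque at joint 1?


Horizontal distance from joint 1 to link-1 COM:
  x_c1 = (L1/2)*cos(t1) = 1.75 * 0.788 = 1.379 m
Horizontal distance from joint 1 to link-2 COM:
  x_c2 = L1*cos(t1) + Lc2*cos(t1+t2)
       = 3.5*0.788 + 0.8*0.4067 = 3.0834 m
tau1 = m1*g*x_c1 + m2*g*x_c2
     = 15*9.81*1.379 + 4*9.81*3.0834
     = 202.9226 + 120.9937
     = 323.9163 Nm


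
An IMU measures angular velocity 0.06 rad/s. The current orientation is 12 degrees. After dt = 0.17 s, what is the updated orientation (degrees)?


delta_theta = w * dt = 0.06 * 0.17 = 0.0102 rad
= 0.5844 deg
theta_new = 12 + 0.5844 = 12.5844 deg


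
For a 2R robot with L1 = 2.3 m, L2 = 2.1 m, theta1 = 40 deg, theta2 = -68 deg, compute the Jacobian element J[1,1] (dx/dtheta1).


J[1,1] = -L1*sin(t1) - L2*sin(t1+t2)
= -2.3*sin(40) - 2.1*sin(-28)
= -0.4925


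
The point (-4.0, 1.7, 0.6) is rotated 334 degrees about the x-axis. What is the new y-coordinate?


Rotation about x-axis: y' = y*cos(theta) - z*sin(theta)
= 1.7 * 0.8988 - 0.6 * -0.4384
= 1.791


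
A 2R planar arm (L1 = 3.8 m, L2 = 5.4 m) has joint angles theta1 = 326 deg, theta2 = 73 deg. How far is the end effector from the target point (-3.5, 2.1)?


End effector via forward kinematics:
x = L1*cos(t1) + L2*cos(t1+t2) = 7.3469
y = L1*sin(t1) + L2*sin(t1+t2) = 1.2734
Distance to target:
d = sqrt((-3.5 - 7.3469)^2 + (2.1 - 1.2734)^2)
= sqrt(117.6559 + 0.6833)
= 10.8784 m


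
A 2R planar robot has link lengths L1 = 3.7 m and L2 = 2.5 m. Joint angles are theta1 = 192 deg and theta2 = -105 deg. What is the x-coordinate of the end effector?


Convert angles to radians: theta1 = 3.351, theta2 = -1.8326
x = L1*cos(theta1) + L2*cos(theta1+theta2)
x = -3.6191 + 0.1308
x = -3.4883


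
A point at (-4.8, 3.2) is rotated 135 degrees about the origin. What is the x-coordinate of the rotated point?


x' = x*cos(theta) - y*sin(theta)
cos(135 deg) = -0.7071, sin(135 deg) = 0.7071
x' = -4.8 * -0.7071 - 3.2 * 0.7071
= 3.3941 - 2.2627
= 1.1314


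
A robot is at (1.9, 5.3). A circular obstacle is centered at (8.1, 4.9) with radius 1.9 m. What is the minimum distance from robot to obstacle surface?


center_dist = sqrt((1.9-8.1)^2 + (5.3-4.9)^2)
= sqrt(38.44 + 0.16)
= 6.2129
min_dist = center_dist - radius = 6.2129 - 1.9 = 4.3129 m


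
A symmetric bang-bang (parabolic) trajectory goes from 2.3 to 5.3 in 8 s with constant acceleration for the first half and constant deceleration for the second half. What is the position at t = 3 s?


Symmetric rest-to-rest: each phase covers (pf-p0)/2 in time T/2. 0.5*a*(T/2)^2 = (pf-p0)/2 => a = 4*(pf-p0)/T^2
a = 4*(5.3-2.3)/8^2 = 0.1875
t = 3 is in the acceleration phase (t <= T/2).
p = p0 + 0.5*a*t^2 = 2.3 + 0.5*0.1875*3^2
= 3.1437


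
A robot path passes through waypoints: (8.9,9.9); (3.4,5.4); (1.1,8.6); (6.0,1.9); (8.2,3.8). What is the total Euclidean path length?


Segment lengths:
  seg1 = sqrt((-5.5)^2 + (-4.5)^2) = 7.1063
  seg2 = sqrt((-2.3)^2 + (3.2)^2) = 3.9408
  seg3 = sqrt((4.9)^2 + (-6.7)^2) = 8.3006
  seg4 = sqrt((2.2)^2 + (1.9)^2) = 2.9069
Total = 22.2546


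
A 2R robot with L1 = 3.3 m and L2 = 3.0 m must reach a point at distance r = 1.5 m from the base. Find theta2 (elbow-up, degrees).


cos(theta2) = (r^2 - L1^2 - L2^2) / (2*L1*L2)
cos(theta2) = (2.25 - 10.89 - 9.0) / 19.8
cos(theta2) = -0.890909
theta2 = 152.9877 degrees


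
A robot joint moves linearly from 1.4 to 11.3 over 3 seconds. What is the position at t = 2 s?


s = t/T = 2/3 = 0.6667
p(t) = p0 + (pf-p0)*s
= 1.4 + (11.3 - 1.4) * 0.6667
= 8.0


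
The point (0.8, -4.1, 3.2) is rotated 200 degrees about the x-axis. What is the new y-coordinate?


Rotation about x-axis: y' = y*cos(theta) - z*sin(theta)
= -4.1 * -0.9397 - 3.2 * -0.342
= 4.9472


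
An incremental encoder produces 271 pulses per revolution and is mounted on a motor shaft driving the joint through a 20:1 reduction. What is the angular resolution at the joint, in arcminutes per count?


counts per rev = 271
effective counts at joint = 271 * 20 = 5420
resolution = 360*60 / 5420
= 3.9852 arcmin/count


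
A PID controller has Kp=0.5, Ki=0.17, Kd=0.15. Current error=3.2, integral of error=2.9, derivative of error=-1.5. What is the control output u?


u = Kp*e + Ki*int(e) + Kd*de/dt
= 0.5*3.2 + 0.17*2.9 + 0.15*(-1.5)
= 1.6 + 0.493 + -0.225
= 1.868


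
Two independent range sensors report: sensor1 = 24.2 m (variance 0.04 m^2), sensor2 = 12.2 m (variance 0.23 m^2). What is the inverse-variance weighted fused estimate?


w1 = (1/var1) / (1/var1 + 1/var2)
   = 25.0 / (25.0 + 4.3478) = 0.8519
w2 = 1 - w1 = 0.1481
fused = w1*s1 + w2*s2 = 20.6148 + 1.8074
= 22.4222 m


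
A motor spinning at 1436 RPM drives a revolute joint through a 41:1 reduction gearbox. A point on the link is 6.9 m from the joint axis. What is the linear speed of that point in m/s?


omega_motor = 1436 * 2*pi/60 = 150.3776 rad/s
omega_joint = omega_motor / 41 = 3.6677 rad/s
v = omega_joint * r = 3.6677 * 6.9
= 25.3074 m/s


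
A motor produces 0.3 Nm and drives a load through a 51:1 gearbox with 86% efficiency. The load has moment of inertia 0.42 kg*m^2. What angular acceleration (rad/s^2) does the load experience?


tau_out = tau_motor * N * eta
= 0.3 * 51 * 0.86 = 13.158 Nm
alpha = tau_out / I = 13.158 / 0.42
= 31.3286 rad/s^2


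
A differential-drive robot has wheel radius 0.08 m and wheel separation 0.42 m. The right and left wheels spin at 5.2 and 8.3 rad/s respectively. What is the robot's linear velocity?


vR = r*wR = 0.08*5.2 = 0.416 m/s
vL = r*wL = 0.08*8.3 = 0.664 m/s
v = (vR+vL)/2 = 0.54 m/s
omega = (vR-vL)/L = -0.5905 rad/s
linear velocity = 0.54 m/s


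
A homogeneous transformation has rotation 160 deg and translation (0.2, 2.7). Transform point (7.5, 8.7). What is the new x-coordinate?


x' = cos(theta)*px - sin(theta)*py + tx
= -0.9397*7.5 - 0.342*8.7 + 0.2
= -9.8233


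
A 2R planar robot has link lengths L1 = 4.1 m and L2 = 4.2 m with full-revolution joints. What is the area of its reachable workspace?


r_max = L1 + L2 = 8.3 m
r_min = |L1 - L2| = 0.1 m
Area = pi*(r_max^2 - r_min^2)
= pi*(68.89 - 0.01)
= pi * 68.88
= 216.3929 m^2


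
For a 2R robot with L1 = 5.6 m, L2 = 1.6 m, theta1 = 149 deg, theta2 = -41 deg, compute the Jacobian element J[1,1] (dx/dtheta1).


J[1,1] = -L1*sin(t1) - L2*sin(t1+t2)
= -5.6*sin(149) - 1.6*sin(108)
= -4.4059


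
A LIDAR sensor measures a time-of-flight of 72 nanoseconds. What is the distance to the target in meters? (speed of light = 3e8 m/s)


tof = 72 ns = 7.2e-08 s
dist = c * tof / 2
= 3e8 * 7.2e-08 / 2
= 10.8 m


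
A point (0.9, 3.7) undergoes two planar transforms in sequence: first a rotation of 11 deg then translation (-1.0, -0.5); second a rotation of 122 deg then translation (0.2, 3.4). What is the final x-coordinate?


After transform 1:
x1 = cos(11)*0.9 - sin(11)*3.7 + -1.0 = -0.8225
y1 = sin(11)*0.9 + cos(11)*3.7 + -0.5 = 3.3037
After transform 2:
x2 = cos(122)*-0.8225 - sin(122)*3.3037 + 0.2
= -2.1659


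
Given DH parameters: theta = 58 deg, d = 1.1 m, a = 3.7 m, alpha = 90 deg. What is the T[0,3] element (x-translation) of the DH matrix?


T[0,3] = a * cos(theta)
= 3.7 * cos(58 deg)
= 3.7 * 0.5299
= 1.9607


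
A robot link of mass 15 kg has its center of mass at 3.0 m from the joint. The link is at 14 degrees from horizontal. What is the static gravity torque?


tau = m*g*L*cos(angle)
= 15 * 9.81 * 3.0 * cos(14 deg)
= 15 * 9.81 * 3.0 * 0.9703
= 428.337 Nm


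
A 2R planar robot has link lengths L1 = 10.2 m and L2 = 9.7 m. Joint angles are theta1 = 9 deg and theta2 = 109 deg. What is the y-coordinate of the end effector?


Convert angles to radians: theta1 = 0.1571, theta2 = 1.9024
y = L1*sin(theta1) + L2*sin(theta1+theta2)
y = 1.5956 + 8.5646
y = 10.1602


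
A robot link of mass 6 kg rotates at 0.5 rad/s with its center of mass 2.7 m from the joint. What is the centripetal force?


F = m * omega^2 * r
= 6 * 0.5^2 * 2.7
= 6 * 0.25 * 2.7
= 4.05 N


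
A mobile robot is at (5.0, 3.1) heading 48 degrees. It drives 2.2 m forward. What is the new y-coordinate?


y_new = y0 + d*sin(theta)
= 3.1 + 2.2*sin(48)
= 3.1 + 1.6349
= 4.7349


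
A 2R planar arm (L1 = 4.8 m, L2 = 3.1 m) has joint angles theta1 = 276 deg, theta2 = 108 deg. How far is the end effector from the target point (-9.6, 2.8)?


End effector via forward kinematics:
x = L1*cos(t1) + L2*cos(t1+t2) = 3.3337
y = L1*sin(t1) + L2*sin(t1+t2) = -3.5128
Distance to target:
d = sqrt((-9.6 - 3.3337)^2 + (2.8 - -3.5128)^2)
= sqrt(167.2813 + 39.8517)
= 14.3921 m


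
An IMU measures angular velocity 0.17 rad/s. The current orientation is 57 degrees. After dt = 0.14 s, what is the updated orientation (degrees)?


delta_theta = w * dt = 0.17 * 0.14 = 0.0238 rad
= 1.3636 deg
theta_new = 57 + 1.3636 = 58.3636 deg


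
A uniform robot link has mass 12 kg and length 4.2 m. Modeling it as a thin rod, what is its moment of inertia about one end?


I = (1/3) * m * L^2
= (1/3) * 12 * 4.2^2
= 0.333333 * 12 * 17.64
= 70.56 kg*m^2


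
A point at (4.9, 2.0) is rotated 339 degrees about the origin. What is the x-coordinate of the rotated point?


x' = x*cos(theta) - y*sin(theta)
cos(339 deg) = 0.9336, sin(339 deg) = -0.3584
x' = 4.9 * 0.9336 - 2.0 * -0.3584
= 4.5745 - -0.7167
= 5.2913


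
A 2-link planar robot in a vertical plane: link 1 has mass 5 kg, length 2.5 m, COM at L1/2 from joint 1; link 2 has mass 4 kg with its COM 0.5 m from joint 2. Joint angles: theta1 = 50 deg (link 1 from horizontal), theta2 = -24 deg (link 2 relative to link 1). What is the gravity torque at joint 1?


Horizontal distance from joint 1 to link-1 COM:
  x_c1 = (L1/2)*cos(t1) = 1.25 * 0.6428 = 0.8035 m
Horizontal distance from joint 1 to link-2 COM:
  x_c2 = L1*cos(t1) + Lc2*cos(t1+t2)
       = 2.5*0.6428 + 0.5*0.8988 = 2.0564 m
tau1 = m1*g*x_c1 + m2*g*x_c2
     = 5*9.81*0.8035 + 4*9.81*2.0564
     = 39.4109 + 80.6918
     = 120.1027 Nm


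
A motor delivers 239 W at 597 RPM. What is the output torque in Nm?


omega = 597 * 2*pi/60 = 62.5177 rad/s
tau = P / omega = 239 / 62.5177
= 3.8229 Nm


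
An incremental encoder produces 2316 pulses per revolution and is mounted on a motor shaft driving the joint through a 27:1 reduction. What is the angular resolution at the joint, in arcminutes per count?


counts per rev = 2316
effective counts at joint = 2316 * 27 = 62532
resolution = 360*60 / 62532
= 0.3454 arcmin/count


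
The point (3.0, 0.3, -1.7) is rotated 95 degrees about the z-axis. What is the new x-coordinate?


Rotation about z-axis: x' = x*cos(theta) - y*sin(theta)
= 3.0 * -0.0872 - 0.3 * 0.9962
= -0.5603


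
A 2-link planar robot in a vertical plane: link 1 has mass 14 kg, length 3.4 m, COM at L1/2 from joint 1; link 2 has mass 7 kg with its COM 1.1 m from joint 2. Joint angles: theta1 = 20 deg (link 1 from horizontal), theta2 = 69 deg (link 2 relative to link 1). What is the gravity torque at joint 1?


Horizontal distance from joint 1 to link-1 COM:
  x_c1 = (L1/2)*cos(t1) = 1.7 * 0.9397 = 1.5975 m
Horizontal distance from joint 1 to link-2 COM:
  x_c2 = L1*cos(t1) + Lc2*cos(t1+t2)
       = 3.4*0.9397 + 1.1*0.0175 = 3.2142 m
tau1 = m1*g*x_c1 + m2*g*x_c2
     = 14*9.81*1.5975 + 7*9.81*3.2142
     = 219.3976 + 220.7159
     = 440.1134 Nm


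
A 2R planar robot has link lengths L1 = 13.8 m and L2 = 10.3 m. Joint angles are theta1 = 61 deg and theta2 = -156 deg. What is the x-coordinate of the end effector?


Convert angles to radians: theta1 = 1.0647, theta2 = -2.7227
x = L1*cos(theta1) + L2*cos(theta1+theta2)
x = 6.6904 + -0.8977
x = 5.7927


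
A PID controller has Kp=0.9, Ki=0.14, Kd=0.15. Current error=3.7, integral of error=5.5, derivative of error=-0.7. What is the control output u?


u = Kp*e + Ki*int(e) + Kd*de/dt
= 0.9*3.7 + 0.14*5.5 + 0.15*(-0.7)
= 3.33 + 0.77 + -0.105
= 3.995


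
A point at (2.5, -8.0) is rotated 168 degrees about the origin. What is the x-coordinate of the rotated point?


x' = x*cos(theta) - y*sin(theta)
cos(168 deg) = -0.9781, sin(168 deg) = 0.2079
x' = 2.5 * -0.9781 - -8.0 * 0.2079
= -2.4454 - -1.6633
= -0.7821


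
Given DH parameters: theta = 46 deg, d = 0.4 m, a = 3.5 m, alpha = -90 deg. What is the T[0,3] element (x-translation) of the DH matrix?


T[0,3] = a * cos(theta)
= 3.5 * cos(46 deg)
= 3.5 * 0.6947
= 2.4313


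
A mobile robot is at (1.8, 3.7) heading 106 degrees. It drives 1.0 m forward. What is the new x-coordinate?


x_new = x0 + d*cos(theta)
= 1.8 + 1.0*cos(106)
= 1.8 + -0.2756
= 1.5244


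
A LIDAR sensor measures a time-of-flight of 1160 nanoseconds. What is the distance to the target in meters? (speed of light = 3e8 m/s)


tof = 1160 ns = 1.16e-06 s
dist = c * tof / 2
= 3e8 * 1.16e-06 / 2
= 174.0 m


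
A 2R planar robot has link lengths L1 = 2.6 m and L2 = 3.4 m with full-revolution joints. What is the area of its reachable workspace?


r_max = L1 + L2 = 6.0 m
r_min = |L1 - L2| = 0.8 m
Area = pi*(r_max^2 - r_min^2)
= pi*(36.0 - 0.64)
= pi * 35.36
= 111.0867 m^2


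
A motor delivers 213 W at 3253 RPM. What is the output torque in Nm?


omega = 3253 * 2*pi/60 = 340.6534 rad/s
tau = P / omega = 213 / 340.6534
= 0.6253 Nm


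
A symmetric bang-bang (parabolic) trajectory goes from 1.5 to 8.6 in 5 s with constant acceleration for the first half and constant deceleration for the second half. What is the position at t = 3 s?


Symmetric rest-to-rest: each phase covers (pf-p0)/2 in time T/2. 0.5*a*(T/2)^2 = (pf-p0)/2 => a = 4*(pf-p0)/T^2
a = 4*(8.6-1.5)/5^2 = 1.136
t = 3 is in the deceleration phase (t > T/2).
p = pf - 0.5*a*(T-t)^2 = 8.6 - 0.5*1.136*2^2
= 6.328


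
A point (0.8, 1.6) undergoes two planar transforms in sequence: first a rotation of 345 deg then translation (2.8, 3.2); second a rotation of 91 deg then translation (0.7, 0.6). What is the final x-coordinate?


After transform 1:
x1 = cos(345)*0.8 - sin(345)*1.6 + 2.8 = 3.9869
y1 = sin(345)*0.8 + cos(345)*1.6 + 3.2 = 4.5384
After transform 2:
x2 = cos(91)*3.9869 - sin(91)*4.5384 + 0.7
= -3.9073


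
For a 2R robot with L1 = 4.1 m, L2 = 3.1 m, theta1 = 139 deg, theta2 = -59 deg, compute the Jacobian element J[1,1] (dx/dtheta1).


J[1,1] = -L1*sin(t1) - L2*sin(t1+t2)
= -4.1*sin(139) - 3.1*sin(80)
= -5.7427


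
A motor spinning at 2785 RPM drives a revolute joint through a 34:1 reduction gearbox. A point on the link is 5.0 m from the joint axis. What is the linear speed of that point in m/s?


omega_motor = 2785 * 2*pi/60 = 291.6445 rad/s
omega_joint = omega_motor / 34 = 8.5778 rad/s
v = omega_joint * r = 8.5778 * 5.0
= 42.8889 m/s


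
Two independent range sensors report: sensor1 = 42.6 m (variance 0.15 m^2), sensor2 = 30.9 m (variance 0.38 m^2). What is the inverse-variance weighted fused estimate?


w1 = (1/var1) / (1/var1 + 1/var2)
   = 6.6667 / (6.6667 + 2.6316) = 0.717
w2 = 1 - w1 = 0.283
fused = w1*s1 + w2*s2 = 30.5434 + 8.7453
= 39.2887 m


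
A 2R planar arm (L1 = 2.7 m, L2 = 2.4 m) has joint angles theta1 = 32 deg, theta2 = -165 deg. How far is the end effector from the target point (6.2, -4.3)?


End effector via forward kinematics:
x = L1*cos(t1) + L2*cos(t1+t2) = 0.6529
y = L1*sin(t1) + L2*sin(t1+t2) = -0.3245
Distance to target:
d = sqrt((6.2 - 0.6529)^2 + (-4.3 - -0.3245)^2)
= sqrt(30.7699 + 15.8049)
= 6.8246 m


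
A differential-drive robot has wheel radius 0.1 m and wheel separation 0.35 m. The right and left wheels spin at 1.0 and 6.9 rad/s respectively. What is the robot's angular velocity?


vR = r*wR = 0.1*1.0 = 0.1 m/s
vL = r*wL = 0.1*6.9 = 0.69 m/s
v = (vR+vL)/2 = 0.395 m/s
omega = (vR-vL)/L = -1.6857 rad/s
angular velocity = -1.6857 rad/s


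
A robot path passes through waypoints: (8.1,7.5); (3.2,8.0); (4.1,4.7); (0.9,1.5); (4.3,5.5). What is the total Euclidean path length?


Segment lengths:
  seg1 = sqrt((-4.9)^2 + (0.5)^2) = 4.9254
  seg2 = sqrt((0.9)^2 + (-3.3)^2) = 3.4205
  seg3 = sqrt((-3.2)^2 + (-3.2)^2) = 4.5255
  seg4 = sqrt((3.4)^2 + (4.0)^2) = 5.2498
Total = 18.1212


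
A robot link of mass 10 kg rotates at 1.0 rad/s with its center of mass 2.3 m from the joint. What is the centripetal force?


F = m * omega^2 * r
= 10 * 1.0^2 * 2.3
= 10 * 1.0 * 2.3
= 23.0 N


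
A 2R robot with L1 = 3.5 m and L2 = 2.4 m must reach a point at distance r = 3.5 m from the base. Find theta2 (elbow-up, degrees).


cos(theta2) = (r^2 - L1^2 - L2^2) / (2*L1*L2)
cos(theta2) = (12.25 - 12.25 - 5.76) / 16.8
cos(theta2) = -0.342857
theta2 = 110.051 degrees


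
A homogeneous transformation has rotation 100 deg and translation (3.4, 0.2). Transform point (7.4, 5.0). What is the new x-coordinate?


x' = cos(theta)*px - sin(theta)*py + tx
= -0.1736*7.4 - 0.9848*5.0 + 3.4
= -2.809


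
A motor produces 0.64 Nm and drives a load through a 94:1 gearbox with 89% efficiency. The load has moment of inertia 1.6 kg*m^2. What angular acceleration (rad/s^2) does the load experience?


tau_out = tau_motor * N * eta
= 0.64 * 94 * 0.89 = 53.5424 Nm
alpha = tau_out / I = 53.5424 / 1.6
= 33.464 rad/s^2


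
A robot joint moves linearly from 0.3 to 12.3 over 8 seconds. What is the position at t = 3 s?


s = t/T = 3/8 = 0.375
p(t) = p0 + (pf-p0)*s
= 0.3 + (12.3 - 0.3) * 0.375
= 4.8


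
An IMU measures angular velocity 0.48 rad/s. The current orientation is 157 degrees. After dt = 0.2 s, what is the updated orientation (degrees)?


delta_theta = w * dt = 0.48 * 0.2 = 0.096 rad
= 5.5004 deg
theta_new = 157 + 5.5004 = 162.5004 deg


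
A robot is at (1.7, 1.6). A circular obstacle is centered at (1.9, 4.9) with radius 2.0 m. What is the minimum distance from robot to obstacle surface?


center_dist = sqrt((1.7-1.9)^2 + (1.6-4.9)^2)
= sqrt(0.04 + 10.89)
= 3.3061
min_dist = center_dist - radius = 3.3061 - 2.0 = 1.3061 m


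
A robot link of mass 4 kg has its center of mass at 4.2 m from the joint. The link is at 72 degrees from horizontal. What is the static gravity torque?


tau = m*g*L*cos(angle)
= 4 * 9.81 * 4.2 * cos(72 deg)
= 4 * 9.81 * 4.2 * 0.309
= 50.9285 Nm


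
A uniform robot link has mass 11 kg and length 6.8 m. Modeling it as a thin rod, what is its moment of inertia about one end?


I = (1/3) * m * L^2
= (1/3) * 11 * 6.8^2
= 0.333333 * 11 * 46.24
= 169.5467 kg*m^2


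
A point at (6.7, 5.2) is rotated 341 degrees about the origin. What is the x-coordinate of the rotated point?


x' = x*cos(theta) - y*sin(theta)
cos(341 deg) = 0.9455, sin(341 deg) = -0.3256
x' = 6.7 * 0.9455 - 5.2 * -0.3256
= 6.335 - -1.693
= 8.0279


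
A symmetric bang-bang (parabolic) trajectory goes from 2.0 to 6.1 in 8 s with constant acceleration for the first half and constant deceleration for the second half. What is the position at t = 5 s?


Symmetric rest-to-rest: each phase covers (pf-p0)/2 in time T/2. 0.5*a*(T/2)^2 = (pf-p0)/2 => a = 4*(pf-p0)/T^2
a = 4*(6.1-2.0)/8^2 = 0.2562
t = 5 is in the deceleration phase (t > T/2).
p = pf - 0.5*a*(T-t)^2 = 6.1 - 0.5*0.2562*3^2
= 4.9469


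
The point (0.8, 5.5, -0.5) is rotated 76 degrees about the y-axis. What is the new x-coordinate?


Rotation about y-axis: x' = x*cos(theta) + z*sin(theta)
= 0.8 * 0.2419 + -0.5 * 0.9703
= -0.2916


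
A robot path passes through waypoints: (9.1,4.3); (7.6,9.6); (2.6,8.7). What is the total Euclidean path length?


Segment lengths:
  seg1 = sqrt((-1.5)^2 + (5.3)^2) = 5.5082
  seg2 = sqrt((-5.0)^2 + (-0.9)^2) = 5.0804
Total = 10.5885


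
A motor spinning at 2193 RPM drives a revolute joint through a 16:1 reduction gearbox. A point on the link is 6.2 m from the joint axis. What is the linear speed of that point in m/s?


omega_motor = 2193 * 2*pi/60 = 229.6504 rad/s
omega_joint = omega_motor / 16 = 14.3532 rad/s
v = omega_joint * r = 14.3532 * 6.2
= 88.9895 m/s


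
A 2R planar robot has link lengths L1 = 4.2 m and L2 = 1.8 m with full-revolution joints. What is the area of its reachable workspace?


r_max = L1 + L2 = 6.0 m
r_min = |L1 - L2| = 2.4 m
Area = pi*(r_max^2 - r_min^2)
= pi*(36.0 - 5.76)
= pi * 30.24
= 95.0018 m^2


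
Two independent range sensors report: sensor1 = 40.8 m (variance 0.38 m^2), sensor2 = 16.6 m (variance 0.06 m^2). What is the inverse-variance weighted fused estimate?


w1 = (1/var1) / (1/var1 + 1/var2)
   = 2.6316 / (2.6316 + 16.6667) = 0.1364
w2 = 1 - w1 = 0.8636
fused = w1*s1 + w2*s2 = 5.5636 + 14.3364
= 19.9 m


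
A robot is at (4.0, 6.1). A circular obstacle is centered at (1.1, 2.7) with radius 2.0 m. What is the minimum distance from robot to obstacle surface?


center_dist = sqrt((4.0-1.1)^2 + (6.1-2.7)^2)
= sqrt(8.41 + 11.56)
= 4.4688
min_dist = center_dist - radius = 4.4688 - 2.0 = 2.4688 m


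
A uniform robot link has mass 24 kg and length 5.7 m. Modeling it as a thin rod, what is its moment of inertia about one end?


I = (1/3) * m * L^2
= (1/3) * 24 * 5.7^2
= 0.333333 * 24 * 32.49
= 259.92 kg*m^2


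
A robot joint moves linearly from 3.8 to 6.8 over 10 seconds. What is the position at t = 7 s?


s = t/T = 7/10 = 0.7
p(t) = p0 + (pf-p0)*s
= 3.8 + (6.8 - 3.8) * 0.7
= 5.9


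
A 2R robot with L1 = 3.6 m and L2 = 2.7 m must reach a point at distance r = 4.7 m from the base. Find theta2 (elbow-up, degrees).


cos(theta2) = (r^2 - L1^2 - L2^2) / (2*L1*L2)
cos(theta2) = (22.09 - 12.96 - 7.29) / 19.44
cos(theta2) = 0.09465
theta2 = 84.5688 degrees


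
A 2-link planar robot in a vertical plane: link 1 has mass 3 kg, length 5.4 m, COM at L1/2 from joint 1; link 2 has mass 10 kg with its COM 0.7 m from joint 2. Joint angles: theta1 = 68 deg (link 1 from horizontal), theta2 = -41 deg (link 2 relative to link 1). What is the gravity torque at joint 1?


Horizontal distance from joint 1 to link-1 COM:
  x_c1 = (L1/2)*cos(t1) = 2.7 * 0.3746 = 1.0114 m
Horizontal distance from joint 1 to link-2 COM:
  x_c2 = L1*cos(t1) + Lc2*cos(t1+t2)
       = 5.4*0.3746 + 0.7*0.891 = 2.6466 m
tau1 = m1*g*x_c1 + m2*g*x_c2
     = 3*9.81*1.0114 + 10*9.81*2.6466
     = 29.7666 + 259.6295
     = 289.3961 Nm


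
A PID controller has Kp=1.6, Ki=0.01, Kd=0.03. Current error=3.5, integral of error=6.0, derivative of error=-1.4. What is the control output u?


u = Kp*e + Ki*int(e) + Kd*de/dt
= 1.6*3.5 + 0.01*6.0 + 0.03*(-1.4)
= 5.6 + 0.06 + -0.042
= 5.618


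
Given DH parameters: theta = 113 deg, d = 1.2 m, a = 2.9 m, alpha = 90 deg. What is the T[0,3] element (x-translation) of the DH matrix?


T[0,3] = a * cos(theta)
= 2.9 * cos(113 deg)
= 2.9 * -0.3907
= -1.1331


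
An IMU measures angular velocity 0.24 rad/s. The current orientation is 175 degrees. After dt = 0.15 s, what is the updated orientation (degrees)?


delta_theta = w * dt = 0.24 * 0.15 = 0.036 rad
= 2.0626 deg
theta_new = 175 + 2.0626 = 177.0626 deg


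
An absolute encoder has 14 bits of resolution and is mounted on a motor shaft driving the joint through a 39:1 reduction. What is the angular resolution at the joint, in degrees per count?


counts = 2^14 = 16384
effective counts at joint = 16384 * 39 = 638976
resolution = 360 / 638976
= 5.6340e-04 deg/count


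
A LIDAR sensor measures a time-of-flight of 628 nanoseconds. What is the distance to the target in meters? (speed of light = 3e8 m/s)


tof = 628 ns = 6.28e-07 s
dist = c * tof / 2
= 3e8 * 6.28e-07 / 2
= 94.2 m


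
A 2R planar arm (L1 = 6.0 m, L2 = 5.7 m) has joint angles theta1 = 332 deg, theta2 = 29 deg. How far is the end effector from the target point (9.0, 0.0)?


End effector via forward kinematics:
x = L1*cos(t1) + L2*cos(t1+t2) = 10.9968
y = L1*sin(t1) + L2*sin(t1+t2) = -2.7174
Distance to target:
d = sqrt((9.0 - 10.9968)^2 + (0.0 - -2.7174)^2)
= sqrt(3.9873 + 7.384)
= 3.3721 m


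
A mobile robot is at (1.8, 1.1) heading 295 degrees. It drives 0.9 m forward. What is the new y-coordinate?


y_new = y0 + d*sin(theta)
= 1.1 + 0.9*sin(295)
= 1.1 + -0.8157
= 0.2843


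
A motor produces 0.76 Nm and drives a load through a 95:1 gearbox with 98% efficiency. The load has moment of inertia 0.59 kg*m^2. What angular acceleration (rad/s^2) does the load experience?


tau_out = tau_motor * N * eta
= 0.76 * 95 * 0.98 = 70.756 Nm
alpha = tau_out / I = 70.756 / 0.59
= 119.9254 rad/s^2


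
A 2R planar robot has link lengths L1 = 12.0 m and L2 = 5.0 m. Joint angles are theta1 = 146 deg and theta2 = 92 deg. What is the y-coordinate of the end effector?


Convert angles to radians: theta1 = 2.5482, theta2 = 1.6057
y = L1*sin(theta1) + L2*sin(theta1+theta2)
y = 6.7103 + -4.2402
y = 2.4701


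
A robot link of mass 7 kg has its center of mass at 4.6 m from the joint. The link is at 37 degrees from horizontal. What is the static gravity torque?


tau = m*g*L*cos(angle)
= 7 * 9.81 * 4.6 * cos(37 deg)
= 7 * 9.81 * 4.6 * 0.7986
= 252.2746 Nm


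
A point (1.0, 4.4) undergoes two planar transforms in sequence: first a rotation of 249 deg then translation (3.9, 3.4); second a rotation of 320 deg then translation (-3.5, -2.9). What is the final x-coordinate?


After transform 1:
x1 = cos(249)*1.0 - sin(249)*4.4 + 3.9 = 7.6494
y1 = sin(249)*1.0 + cos(249)*4.4 + 3.4 = 0.8896
After transform 2:
x2 = cos(320)*7.6494 - sin(320)*0.8896 + -3.5
= 2.9316


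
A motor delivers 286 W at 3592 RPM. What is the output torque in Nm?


omega = 3592 * 2*pi/60 = 376.1534 rad/s
tau = P / omega = 286 / 376.1534
= 0.7603 Nm


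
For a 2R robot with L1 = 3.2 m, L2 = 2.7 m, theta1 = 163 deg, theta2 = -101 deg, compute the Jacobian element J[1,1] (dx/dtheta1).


J[1,1] = -L1*sin(t1) - L2*sin(t1+t2)
= -3.2*sin(163) - 2.7*sin(62)
= -3.3195


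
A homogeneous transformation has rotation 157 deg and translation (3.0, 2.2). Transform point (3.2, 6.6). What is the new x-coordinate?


x' = cos(theta)*px - sin(theta)*py + tx
= -0.9205*3.2 - 0.3907*6.6 + 3.0
= -2.5244


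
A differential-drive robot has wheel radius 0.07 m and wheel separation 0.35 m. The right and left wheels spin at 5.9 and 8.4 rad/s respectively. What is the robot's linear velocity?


vR = r*wR = 0.07*5.9 = 0.413 m/s
vL = r*wL = 0.07*8.4 = 0.588 m/s
v = (vR+vL)/2 = 0.5005 m/s
omega = (vR-vL)/L = -0.5 rad/s
linear velocity = 0.5005 m/s


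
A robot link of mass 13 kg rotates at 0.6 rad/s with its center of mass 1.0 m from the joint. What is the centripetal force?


F = m * omega^2 * r
= 13 * 0.6^2 * 1.0
= 13 * 0.36 * 1.0
= 4.68 N


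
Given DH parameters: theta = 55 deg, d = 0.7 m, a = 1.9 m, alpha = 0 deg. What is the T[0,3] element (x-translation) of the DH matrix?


T[0,3] = a * cos(theta)
= 1.9 * cos(55 deg)
= 1.9 * 0.5736
= 1.0898


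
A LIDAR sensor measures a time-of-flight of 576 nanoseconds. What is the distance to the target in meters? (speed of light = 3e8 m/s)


tof = 576 ns = 5.76e-07 s
dist = c * tof / 2
= 3e8 * 5.76e-07 / 2
= 86.4 m


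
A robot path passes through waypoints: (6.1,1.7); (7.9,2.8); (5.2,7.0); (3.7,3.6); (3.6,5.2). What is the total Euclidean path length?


Segment lengths:
  seg1 = sqrt((1.8)^2 + (1.1)^2) = 2.1095
  seg2 = sqrt((-2.7)^2 + (4.2)^2) = 4.993
  seg3 = sqrt((-1.5)^2 + (-3.4)^2) = 3.7162
  seg4 = sqrt((-0.1)^2 + (1.6)^2) = 1.6031
Total = 12.4218


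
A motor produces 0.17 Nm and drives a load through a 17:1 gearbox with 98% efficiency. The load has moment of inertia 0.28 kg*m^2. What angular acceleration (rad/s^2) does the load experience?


tau_out = tau_motor * N * eta
= 0.17 * 17 * 0.98 = 2.8322 Nm
alpha = tau_out / I = 2.8322 / 0.28
= 10.115 rad/s^2


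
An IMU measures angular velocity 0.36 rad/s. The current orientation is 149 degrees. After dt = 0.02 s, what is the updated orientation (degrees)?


delta_theta = w * dt = 0.36 * 0.02 = 0.0072 rad
= 0.4125 deg
theta_new = 149 + 0.4125 = 149.4125 deg


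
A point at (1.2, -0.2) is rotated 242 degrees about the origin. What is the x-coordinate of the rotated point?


x' = x*cos(theta) - y*sin(theta)
cos(242 deg) = -0.4695, sin(242 deg) = -0.8829
x' = 1.2 * -0.4695 - -0.2 * -0.8829
= -0.5634 - 0.1766
= -0.74


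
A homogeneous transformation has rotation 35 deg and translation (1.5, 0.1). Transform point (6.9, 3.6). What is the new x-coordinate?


x' = cos(theta)*px - sin(theta)*py + tx
= 0.8192*6.9 - 0.5736*3.6 + 1.5
= 5.0873


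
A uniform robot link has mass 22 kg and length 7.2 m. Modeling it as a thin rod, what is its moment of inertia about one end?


I = (1/3) * m * L^2
= (1/3) * 22 * 7.2^2
= 0.333333 * 22 * 51.84
= 380.16 kg*m^2


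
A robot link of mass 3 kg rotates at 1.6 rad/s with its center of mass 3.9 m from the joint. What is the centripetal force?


F = m * omega^2 * r
= 3 * 1.6^2 * 3.9
= 3 * 2.56 * 3.9
= 29.952 N


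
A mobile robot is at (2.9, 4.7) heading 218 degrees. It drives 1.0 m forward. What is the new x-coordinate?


x_new = x0 + d*cos(theta)
= 2.9 + 1.0*cos(218)
= 2.9 + -0.788
= 2.112


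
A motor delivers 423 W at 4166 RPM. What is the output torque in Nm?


omega = 4166 * 2*pi/60 = 436.2625 rad/s
tau = P / omega = 423 / 436.2625
= 0.9696 Nm


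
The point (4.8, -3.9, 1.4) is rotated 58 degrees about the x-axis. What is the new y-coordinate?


Rotation about x-axis: y' = y*cos(theta) - z*sin(theta)
= -3.9 * 0.5299 - 1.4 * 0.848
= -3.254


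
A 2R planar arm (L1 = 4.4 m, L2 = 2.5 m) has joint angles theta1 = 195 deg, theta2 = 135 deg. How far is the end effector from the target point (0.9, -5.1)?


End effector via forward kinematics:
x = L1*cos(t1) + L2*cos(t1+t2) = -2.085
y = L1*sin(t1) + L2*sin(t1+t2) = -2.3888
Distance to target:
d = sqrt((0.9 - -2.085)^2 + (-5.1 - -2.3888)^2)
= sqrt(8.9103 + 7.3506)
= 4.0325 m


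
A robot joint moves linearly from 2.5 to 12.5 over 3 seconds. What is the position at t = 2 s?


s = t/T = 2/3 = 0.6667
p(t) = p0 + (pf-p0)*s
= 2.5 + (12.5 - 2.5) * 0.6667
= 9.1667


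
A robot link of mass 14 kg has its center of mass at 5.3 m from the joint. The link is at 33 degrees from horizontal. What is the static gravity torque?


tau = m*g*L*cos(angle)
= 14 * 9.81 * 5.3 * cos(33 deg)
= 14 * 9.81 * 5.3 * 0.8387
= 610.47 Nm


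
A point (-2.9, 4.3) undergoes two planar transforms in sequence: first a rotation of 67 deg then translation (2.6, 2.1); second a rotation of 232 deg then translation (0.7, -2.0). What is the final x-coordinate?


After transform 1:
x1 = cos(67)*-2.9 - sin(67)*4.3 + 2.6 = -2.4913
y1 = sin(67)*-2.9 + cos(67)*4.3 + 2.1 = 1.1107
After transform 2:
x2 = cos(232)*-2.4913 - sin(232)*1.1107 + 0.7
= 3.109


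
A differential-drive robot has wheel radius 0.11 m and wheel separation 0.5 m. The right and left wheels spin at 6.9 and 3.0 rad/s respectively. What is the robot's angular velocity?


vR = r*wR = 0.11*6.9 = 0.759 m/s
vL = r*wL = 0.11*3.0 = 0.33 m/s
v = (vR+vL)/2 = 0.5445 m/s
omega = (vR-vL)/L = 0.858 rad/s
angular velocity = 0.858 rad/s


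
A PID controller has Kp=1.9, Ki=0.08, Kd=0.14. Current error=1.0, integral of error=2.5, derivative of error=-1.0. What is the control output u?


u = Kp*e + Ki*int(e) + Kd*de/dt
= 1.9*1.0 + 0.08*2.5 + 0.14*(-1.0)
= 1.9 + 0.2 + -0.14
= 1.96


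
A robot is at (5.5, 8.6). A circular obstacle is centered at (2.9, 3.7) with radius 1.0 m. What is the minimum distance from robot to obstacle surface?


center_dist = sqrt((5.5-2.9)^2 + (8.6-3.7)^2)
= sqrt(6.76 + 24.01)
= 5.5471
min_dist = center_dist - radius = 5.5471 - 1.0 = 4.5471 m
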